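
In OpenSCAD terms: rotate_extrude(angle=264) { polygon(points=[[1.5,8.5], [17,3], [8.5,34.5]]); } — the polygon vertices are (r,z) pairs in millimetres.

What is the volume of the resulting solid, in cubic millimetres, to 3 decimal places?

Profile (r,z), 3 vertices: (1.5,8.5) (17,3) (8.5,34.5)
edge 0: (1.5,8.5)→(17,3)  cross = 1.5·3 − 17·8.5 = -140.0000; (r_i+r_j)·cross = 18.5·-140.0000 = -2590.0000
edge 1: (17,3)→(8.5,34.5)  cross = 17·34.5 − 8.5·3 = 561.0000; (r_i+r_j)·cross = 25.5·561.0000 = 14305.5000
edge 2: (8.5,34.5)→(1.5,8.5)  cross = 8.5·8.5 − 1.5·34.5 = 20.5000; (r_i+r_j)·cross = 10·20.5000 = 205.0000
Σcross = 441.5000 → A = |Σcross|/2 = 220.7500 mm²
Σ(r_i+r_j)·cross = 11920.5000 → first moment M = |Σ|/6 = 1986.7500
R_c = M/A = 1986.7500/220.7500 = 9.0000 mm
θ = 264° = 4.607669 rad
V = θ·R_c·A = 4.607669·9.0000·220.7500 = 9154.287 mm³

Volume = 9154.287 mm³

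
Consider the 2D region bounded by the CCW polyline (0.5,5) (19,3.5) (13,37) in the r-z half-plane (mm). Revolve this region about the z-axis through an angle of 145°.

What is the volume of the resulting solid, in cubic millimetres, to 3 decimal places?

Volume = 8372.226 mm³

Profile (r,z), 3 vertices: (0.5,5) (19,3.5) (13,37)
edge 0: (0.5,5)→(19,3.5)  cross = 0.5·3.5 − 19·5 = -93.2500; (r_i+r_j)·cross = 19.5·-93.2500 = -1818.3750
edge 1: (19,3.5)→(13,37)  cross = 19·37 − 13·3.5 = 657.5000; (r_i+r_j)·cross = 32·657.5000 = 21040.0000
edge 2: (13,37)→(0.5,5)  cross = 13·5 − 0.5·37 = 46.5000; (r_i+r_j)·cross = 13.5·46.5000 = 627.7500
Σcross = 610.7500 → A = |Σcross|/2 = 305.3750 mm²
Σ(r_i+r_j)·cross = 19849.3750 → first moment M = |Σ|/6 = 3308.2292
R_c = M/A = 3308.2292/305.3750 = 10.8333 mm
θ = 145° = 2.530727 rad
V = θ·R_c·A = 2.530727·10.8333·305.3750 = 8372.226 mm³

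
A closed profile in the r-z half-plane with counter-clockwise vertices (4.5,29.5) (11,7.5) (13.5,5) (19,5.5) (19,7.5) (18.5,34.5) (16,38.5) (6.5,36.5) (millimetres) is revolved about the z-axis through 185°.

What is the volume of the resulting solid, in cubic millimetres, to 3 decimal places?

Profile (r,z), 8 vertices: (4.5,29.5) (11,7.5) (13.5,5) (19,5.5) (19,7.5) (18.5,34.5) (16,38.5) (6.5,36.5)
edge 0: (4.5,29.5)→(11,7.5)  cross = 4.5·7.5 − 11·29.5 = -290.7500; (r_i+r_j)·cross = 15.5·-290.7500 = -4506.6250
edge 1: (11,7.5)→(13.5,5)  cross = 11·5 − 13.5·7.5 = -46.2500; (r_i+r_j)·cross = 24.5·-46.2500 = -1133.1250
edge 2: (13.5,5)→(19,5.5)  cross = 13.5·5.5 − 19·5 = -20.7500; (r_i+r_j)·cross = 32.5·-20.7500 = -674.3750
edge 3: (19,5.5)→(19,7.5)  cross = 19·7.5 − 19·5.5 = 38.0000; (r_i+r_j)·cross = 38·38.0000 = 1444.0000
edge 4: (19,7.5)→(18.5,34.5)  cross = 19·34.5 − 18.5·7.5 = 516.7500; (r_i+r_j)·cross = 37.5·516.7500 = 19378.1250
edge 5: (18.5,34.5)→(16,38.5)  cross = 18.5·38.5 − 16·34.5 = 160.2500; (r_i+r_j)·cross = 34.5·160.2500 = 5528.6250
edge 6: (16,38.5)→(6.5,36.5)  cross = 16·36.5 − 6.5·38.5 = 333.7500; (r_i+r_j)·cross = 22.5·333.7500 = 7509.3750
edge 7: (6.5,36.5)→(4.5,29.5)  cross = 6.5·29.5 − 4.5·36.5 = 27.5000; (r_i+r_j)·cross = 11·27.5000 = 302.5000
Σcross = 718.5000 → A = |Σcross|/2 = 359.2500 mm²
Σ(r_i+r_j)·cross = 27848.5000 → first moment M = |Σ|/6 = 4641.4167
R_c = M/A = 4641.4167/359.2500 = 12.9197 mm
θ = 185° = 3.228859 rad
V = θ·R_c·A = 3.228859·12.9197·359.2500 = 14986.481 mm³

Volume = 14986.481 mm³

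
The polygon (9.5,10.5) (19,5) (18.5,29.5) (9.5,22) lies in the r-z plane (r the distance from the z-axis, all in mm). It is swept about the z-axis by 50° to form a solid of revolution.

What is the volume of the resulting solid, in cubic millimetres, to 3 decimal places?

Profile (r,z), 4 vertices: (9.5,10.5) (19,5) (18.5,29.5) (9.5,22)
edge 0: (9.5,10.5)→(19,5)  cross = 9.5·5 − 19·10.5 = -152.0000; (r_i+r_j)·cross = 28.5·-152.0000 = -4332.0000
edge 1: (19,5)→(18.5,29.5)  cross = 19·29.5 − 18.5·5 = 468.0000; (r_i+r_j)·cross = 37.5·468.0000 = 17550.0000
edge 2: (18.5,29.5)→(9.5,22)  cross = 18.5·22 − 9.5·29.5 = 126.7500; (r_i+r_j)·cross = 28·126.7500 = 3549.0000
edge 3: (9.5,22)→(9.5,10.5)  cross = 9.5·10.5 − 9.5·22 = -109.2500; (r_i+r_j)·cross = 19·-109.2500 = -2075.7500
Σcross = 333.5000 → A = |Σcross|/2 = 166.7500 mm²
Σ(r_i+r_j)·cross = 14691.2500 → first moment M = |Σ|/6 = 2448.5417
R_c = M/A = 2448.5417/166.7500 = 14.6839 mm
θ = 50° = 0.872665 rad
V = θ·R_c·A = 0.872665·14.6839·166.7500 = 2136.756 mm³

Volume = 2136.756 mm³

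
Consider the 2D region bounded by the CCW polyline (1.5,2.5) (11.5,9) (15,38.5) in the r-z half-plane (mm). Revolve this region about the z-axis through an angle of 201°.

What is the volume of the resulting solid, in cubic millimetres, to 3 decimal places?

Profile (r,z), 3 vertices: (1.5,2.5) (11.5,9) (15,38.5)
edge 0: (1.5,2.5)→(11.5,9)  cross = 1.5·9 − 11.5·2.5 = -15.2500; (r_i+r_j)·cross = 13·-15.2500 = -198.2500
edge 1: (11.5,9)→(15,38.5)  cross = 11.5·38.5 − 15·9 = 307.7500; (r_i+r_j)·cross = 26.5·307.7500 = 8155.3750
edge 2: (15,38.5)→(1.5,2.5)  cross = 15·2.5 − 1.5·38.5 = -20.2500; (r_i+r_j)·cross = 16.5·-20.2500 = -334.1250
Σcross = 272.2500 → A = |Σcross|/2 = 136.1250 mm²
Σ(r_i+r_j)·cross = 7623.0000 → first moment M = |Σ|/6 = 1270.5000
R_c = M/A = 1270.5000/136.1250 = 9.3333 mm
θ = 201° = 3.508112 rad
V = θ·R_c·A = 3.508112·9.3333·136.1250 = 4457.056 mm³

Volume = 4457.056 mm³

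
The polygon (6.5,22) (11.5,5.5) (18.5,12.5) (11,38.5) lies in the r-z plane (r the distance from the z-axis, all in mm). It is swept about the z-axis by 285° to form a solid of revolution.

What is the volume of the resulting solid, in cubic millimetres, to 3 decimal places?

Volume = 11739.292 mm³

Profile (r,z), 4 vertices: (6.5,22) (11.5,5.5) (18.5,12.5) (11,38.5)
edge 0: (6.5,22)→(11.5,5.5)  cross = 6.5·5.5 − 11.5·22 = -217.2500; (r_i+r_j)·cross = 18·-217.2500 = -3910.5000
edge 1: (11.5,5.5)→(18.5,12.5)  cross = 11.5·12.5 − 18.5·5.5 = 42.0000; (r_i+r_j)·cross = 30·42.0000 = 1260.0000
edge 2: (18.5,12.5)→(11,38.5)  cross = 18.5·38.5 − 11·12.5 = 574.7500; (r_i+r_j)·cross = 29.5·574.7500 = 16955.1250
edge 3: (11,38.5)→(6.5,22)  cross = 11·22 − 6.5·38.5 = -8.2500; (r_i+r_j)·cross = 17.5·-8.2500 = -144.3750
Σcross = 391.2500 → A = |Σcross|/2 = 195.6250 mm²
Σ(r_i+r_j)·cross = 14160.2500 → first moment M = |Σ|/6 = 2360.0417
R_c = M/A = 2360.0417/195.6250 = 12.0641 mm
θ = 285° = 4.974188 rad
V = θ·R_c·A = 4.974188·12.0641·195.6250 = 11739.292 mm³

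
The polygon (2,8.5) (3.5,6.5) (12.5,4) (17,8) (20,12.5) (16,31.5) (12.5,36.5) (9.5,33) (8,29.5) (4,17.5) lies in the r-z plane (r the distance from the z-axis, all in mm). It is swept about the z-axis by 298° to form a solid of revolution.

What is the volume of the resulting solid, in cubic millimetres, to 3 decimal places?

Profile (r,z), 10 vertices: (2,8.5) (3.5,6.5) (12.5,4) (17,8) (20,12.5) (16,31.5) (12.5,36.5) (9.5,33) (8,29.5) (4,17.5)
edge 0: (2,8.5)→(3.5,6.5)  cross = 2·6.5 − 3.5·8.5 = -16.7500; (r_i+r_j)·cross = 5.5·-16.7500 = -92.1250
edge 1: (3.5,6.5)→(12.5,4)  cross = 3.5·4 − 12.5·6.5 = -67.2500; (r_i+r_j)·cross = 16·-67.2500 = -1076.0000
edge 2: (12.5,4)→(17,8)  cross = 12.5·8 − 17·4 = 32.0000; (r_i+r_j)·cross = 29.5·32.0000 = 944.0000
edge 3: (17,8)→(20,12.5)  cross = 17·12.5 − 20·8 = 52.5000; (r_i+r_j)·cross = 37·52.5000 = 1942.5000
edge 4: (20,12.5)→(16,31.5)  cross = 20·31.5 − 16·12.5 = 430.0000; (r_i+r_j)·cross = 36·430.0000 = 15480.0000
edge 5: (16,31.5)→(12.5,36.5)  cross = 16·36.5 − 12.5·31.5 = 190.2500; (r_i+r_j)·cross = 28.5·190.2500 = 5422.1250
edge 6: (12.5,36.5)→(9.5,33)  cross = 12.5·33 − 9.5·36.5 = 65.7500; (r_i+r_j)·cross = 22·65.7500 = 1446.5000
edge 7: (9.5,33)→(8,29.5)  cross = 9.5·29.5 − 8·33 = 16.2500; (r_i+r_j)·cross = 17.5·16.2500 = 284.3750
edge 8: (8,29.5)→(4,17.5)  cross = 8·17.5 − 4·29.5 = 22.0000; (r_i+r_j)·cross = 12·22.0000 = 264.0000
edge 9: (4,17.5)→(2,8.5)  cross = 4·8.5 − 2·17.5 = -1.0000; (r_i+r_j)·cross = 6·-1.0000 = -6.0000
Σcross = 723.7500 → A = |Σcross|/2 = 361.8750 mm²
Σ(r_i+r_j)·cross = 24609.3750 → first moment M = |Σ|/6 = 4101.5625
R_c = M/A = 4101.5625/361.8750 = 11.3342 mm
θ = 298° = 5.201081 rad
V = θ·R_c·A = 5.201081·11.3342·361.8750 = 21332.559 mm³

Volume = 21332.559 mm³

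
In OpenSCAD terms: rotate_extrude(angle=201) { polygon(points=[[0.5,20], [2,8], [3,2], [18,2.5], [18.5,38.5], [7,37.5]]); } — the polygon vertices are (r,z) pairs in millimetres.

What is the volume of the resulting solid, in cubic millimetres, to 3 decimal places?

Profile (r,z), 6 vertices: (0.5,20) (2,8) (3,2) (18,2.5) (18.5,38.5) (7,37.5)
edge 0: (0.5,20)→(2,8)  cross = 0.5·8 − 2·20 = -36.0000; (r_i+r_j)·cross = 2.5·-36.0000 = -90.0000
edge 1: (2,8)→(3,2)  cross = 2·2 − 3·8 = -20.0000; (r_i+r_j)·cross = 5·-20.0000 = -100.0000
edge 2: (3,2)→(18,2.5)  cross = 3·2.5 − 18·2 = -28.5000; (r_i+r_j)·cross = 21·-28.5000 = -598.5000
edge 3: (18,2.5)→(18.5,38.5)  cross = 18·38.5 − 18.5·2.5 = 646.7500; (r_i+r_j)·cross = 36.5·646.7500 = 23606.3750
edge 4: (18.5,38.5)→(7,37.5)  cross = 18.5·37.5 − 7·38.5 = 424.2500; (r_i+r_j)·cross = 25.5·424.2500 = 10818.3750
edge 5: (7,37.5)→(0.5,20)  cross = 7·20 − 0.5·37.5 = 121.2500; (r_i+r_j)·cross = 7.5·121.2500 = 909.3750
Σcross = 1107.7500 → A = |Σcross|/2 = 553.8750 mm²
Σ(r_i+r_j)·cross = 34545.6250 → first moment M = |Σ|/6 = 5757.6042
R_c = M/A = 5757.6042/553.8750 = 10.3951 mm
θ = 201° = 3.508112 rad
V = θ·R_c·A = 3.508112·10.3951·553.8750 = 20198.319 mm³

Volume = 20198.319 mm³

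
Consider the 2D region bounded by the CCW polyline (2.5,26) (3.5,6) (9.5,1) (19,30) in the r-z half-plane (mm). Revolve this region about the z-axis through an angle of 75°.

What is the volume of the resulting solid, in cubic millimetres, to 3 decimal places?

Volume = 3368.049 mm³

Profile (r,z), 4 vertices: (2.5,26) (3.5,6) (9.5,1) (19,30)
edge 0: (2.5,26)→(3.5,6)  cross = 2.5·6 − 3.5·26 = -76.0000; (r_i+r_j)·cross = 6·-76.0000 = -456.0000
edge 1: (3.5,6)→(9.5,1)  cross = 3.5·1 − 9.5·6 = -53.5000; (r_i+r_j)·cross = 13·-53.5000 = -695.5000
edge 2: (9.5,1)→(19,30)  cross = 9.5·30 − 19·1 = 266.0000; (r_i+r_j)·cross = 28.5·266.0000 = 7581.0000
edge 3: (19,30)→(2.5,26)  cross = 19·26 − 2.5·30 = 419.0000; (r_i+r_j)·cross = 21.5·419.0000 = 9008.5000
Σcross = 555.5000 → A = |Σcross|/2 = 277.7500 mm²
Σ(r_i+r_j)·cross = 15438.0000 → first moment M = |Σ|/6 = 2573.0000
R_c = M/A = 2573.0000/277.7500 = 9.2637 mm
θ = 75° = 1.308997 rad
V = θ·R_c·A = 1.308997·9.2637·277.7500 = 3368.049 mm³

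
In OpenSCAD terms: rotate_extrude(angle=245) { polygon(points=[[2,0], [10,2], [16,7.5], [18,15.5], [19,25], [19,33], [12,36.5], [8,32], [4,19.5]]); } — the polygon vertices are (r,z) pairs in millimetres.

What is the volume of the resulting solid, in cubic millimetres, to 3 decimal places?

Profile (r,z), 9 vertices: (2,0) (10,2) (16,7.5) (18,15.5) (19,25) (19,33) (12,36.5) (8,32) (4,19.5)
edge 0: (2,0)→(10,2)  cross = 2·2 − 10·0 = 4.0000; (r_i+r_j)·cross = 12·4.0000 = 48.0000
edge 1: (10,2)→(16,7.5)  cross = 10·7.5 − 16·2 = 43.0000; (r_i+r_j)·cross = 26·43.0000 = 1118.0000
edge 2: (16,7.5)→(18,15.5)  cross = 16·15.5 − 18·7.5 = 113.0000; (r_i+r_j)·cross = 34·113.0000 = 3842.0000
edge 3: (18,15.5)→(19,25)  cross = 18·25 − 19·15.5 = 155.5000; (r_i+r_j)·cross = 37·155.5000 = 5753.5000
edge 4: (19,25)→(19,33)  cross = 19·33 − 19·25 = 152.0000; (r_i+r_j)·cross = 38·152.0000 = 5776.0000
edge 5: (19,33)→(12,36.5)  cross = 19·36.5 − 12·33 = 297.5000; (r_i+r_j)·cross = 31·297.5000 = 9222.5000
edge 6: (12,36.5)→(8,32)  cross = 12·32 − 8·36.5 = 92.0000; (r_i+r_j)·cross = 20·92.0000 = 1840.0000
edge 7: (8,32)→(4,19.5)  cross = 8·19.5 − 4·32 = 28.0000; (r_i+r_j)·cross = 12·28.0000 = 336.0000
edge 8: (4,19.5)→(2,0)  cross = 4·0 − 2·19.5 = -39.0000; (r_i+r_j)·cross = 6·-39.0000 = -234.0000
Σcross = 846.0000 → A = |Σcross|/2 = 423.0000 mm²
Σ(r_i+r_j)·cross = 27702.0000 → first moment M = |Σ|/6 = 4617.0000
R_c = M/A = 4617.0000/423.0000 = 10.9149 mm
θ = 245° = 4.276057 rad
V = θ·R_c·A = 4.276057·10.9149·423.0000 = 19742.554 mm³

Volume = 19742.554 mm³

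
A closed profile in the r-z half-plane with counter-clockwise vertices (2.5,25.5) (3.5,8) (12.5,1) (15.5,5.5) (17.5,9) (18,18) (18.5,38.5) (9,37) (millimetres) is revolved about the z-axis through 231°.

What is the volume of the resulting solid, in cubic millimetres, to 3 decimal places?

Volume = 20427.838 mm³

Profile (r,z), 8 vertices: (2.5,25.5) (3.5,8) (12.5,1) (15.5,5.5) (17.5,9) (18,18) (18.5,38.5) (9,37)
edge 0: (2.5,25.5)→(3.5,8)  cross = 2.5·8 − 3.5·25.5 = -69.2500; (r_i+r_j)·cross = 6·-69.2500 = -415.5000
edge 1: (3.5,8)→(12.5,1)  cross = 3.5·1 − 12.5·8 = -96.5000; (r_i+r_j)·cross = 16·-96.5000 = -1544.0000
edge 2: (12.5,1)→(15.5,5.5)  cross = 12.5·5.5 − 15.5·1 = 53.2500; (r_i+r_j)·cross = 28·53.2500 = 1491.0000
edge 3: (15.5,5.5)→(17.5,9)  cross = 15.5·9 − 17.5·5.5 = 43.2500; (r_i+r_j)·cross = 33·43.2500 = 1427.2500
edge 4: (17.5,9)→(18,18)  cross = 17.5·18 − 18·9 = 153.0000; (r_i+r_j)·cross = 35.5·153.0000 = 5431.5000
edge 5: (18,18)→(18.5,38.5)  cross = 18·38.5 − 18.5·18 = 360.0000; (r_i+r_j)·cross = 36.5·360.0000 = 13140.0000
edge 6: (18.5,38.5)→(9,37)  cross = 18.5·37 − 9·38.5 = 338.0000; (r_i+r_j)·cross = 27.5·338.0000 = 9295.0000
edge 7: (9,37)→(2.5,25.5)  cross = 9·25.5 − 2.5·37 = 137.0000; (r_i+r_j)·cross = 11.5·137.0000 = 1575.5000
Σcross = 918.7500 → A = |Σcross|/2 = 459.3750 mm²
Σ(r_i+r_j)·cross = 30400.7500 → first moment M = |Σ|/6 = 5066.7917
R_c = M/A = 5066.7917/459.3750 = 11.0298 mm
θ = 231° = 4.031711 rad
V = θ·R_c·A = 4.031711·11.0298·459.3750 = 20427.838 mm³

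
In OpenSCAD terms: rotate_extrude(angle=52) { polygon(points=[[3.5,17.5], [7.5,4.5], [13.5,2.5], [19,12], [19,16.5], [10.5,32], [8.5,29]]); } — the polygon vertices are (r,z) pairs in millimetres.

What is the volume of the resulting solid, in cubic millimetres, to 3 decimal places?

Profile (r,z), 7 vertices: (3.5,17.5) (7.5,4.5) (13.5,2.5) (19,12) (19,16.5) (10.5,32) (8.5,29)
edge 0: (3.5,17.5)→(7.5,4.5)  cross = 3.5·4.5 − 7.5·17.5 = -115.5000; (r_i+r_j)·cross = 11·-115.5000 = -1270.5000
edge 1: (7.5,4.5)→(13.5,2.5)  cross = 7.5·2.5 − 13.5·4.5 = -42.0000; (r_i+r_j)·cross = 21·-42.0000 = -882.0000
edge 2: (13.5,2.5)→(19,12)  cross = 13.5·12 − 19·2.5 = 114.5000; (r_i+r_j)·cross = 32.5·114.5000 = 3721.2500
edge 3: (19,12)→(19,16.5)  cross = 19·16.5 − 19·12 = 85.5000; (r_i+r_j)·cross = 38·85.5000 = 3249.0000
edge 4: (19,16.5)→(10.5,32)  cross = 19·32 − 10.5·16.5 = 434.7500; (r_i+r_j)·cross = 29.5·434.7500 = 12825.1250
edge 5: (10.5,32)→(8.5,29)  cross = 10.5·29 − 8.5·32 = 32.5000; (r_i+r_j)·cross = 19·32.5000 = 617.5000
edge 6: (8.5,29)→(3.5,17.5)  cross = 8.5·17.5 − 3.5·29 = 47.2500; (r_i+r_j)·cross = 12·47.2500 = 567.0000
Σcross = 557.0000 → A = |Σcross|/2 = 278.5000 mm²
Σ(r_i+r_j)·cross = 18827.3750 → first moment M = |Σ|/6 = 3137.8958
R_c = M/A = 3137.8958/278.5000 = 11.2671 mm
θ = 52° = 0.907571 rad
V = θ·R_c·A = 0.907571·11.2671·278.5000 = 2847.864 mm³

Volume = 2847.864 mm³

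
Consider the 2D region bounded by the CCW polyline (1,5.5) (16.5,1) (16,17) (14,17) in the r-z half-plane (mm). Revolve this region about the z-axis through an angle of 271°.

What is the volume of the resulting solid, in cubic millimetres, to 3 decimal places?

Profile (r,z), 4 vertices: (1,5.5) (16.5,1) (16,17) (14,17)
edge 0: (1,5.5)→(16.5,1)  cross = 1·1 − 16.5·5.5 = -89.7500; (r_i+r_j)·cross = 17.5·-89.7500 = -1570.6250
edge 1: (16.5,1)→(16,17)  cross = 16.5·17 − 16·1 = 264.5000; (r_i+r_j)·cross = 32.5·264.5000 = 8596.2500
edge 2: (16,17)→(14,17)  cross = 16·17 − 14·17 = 34.0000; (r_i+r_j)·cross = 30·34.0000 = 1020.0000
edge 3: (14,17)→(1,5.5)  cross = 14·5.5 − 1·17 = 60.0000; (r_i+r_j)·cross = 15·60.0000 = 900.0000
Σcross = 268.7500 → A = |Σcross|/2 = 134.3750 mm²
Σ(r_i+r_j)·cross = 8945.6250 → first moment M = |Σ|/6 = 1490.9375
R_c = M/A = 1490.9375/134.3750 = 11.0953 mm
θ = 271° = 4.729842 rad
V = θ·R_c·A = 4.729842·11.0953·134.3750 = 7051.899 mm³

Volume = 7051.899 mm³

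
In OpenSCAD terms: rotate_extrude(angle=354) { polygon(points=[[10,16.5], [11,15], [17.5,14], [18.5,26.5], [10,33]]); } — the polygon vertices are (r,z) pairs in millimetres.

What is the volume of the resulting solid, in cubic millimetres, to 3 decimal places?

Profile (r,z), 5 vertices: (10,16.5) (11,15) (17.5,14) (18.5,26.5) (10,33)
edge 0: (10,16.5)→(11,15)  cross = 10·15 − 11·16.5 = -31.5000; (r_i+r_j)·cross = 21·-31.5000 = -661.5000
edge 1: (11,15)→(17.5,14)  cross = 11·14 − 17.5·15 = -108.5000; (r_i+r_j)·cross = 28.5·-108.5000 = -3092.2500
edge 2: (17.5,14)→(18.5,26.5)  cross = 17.5·26.5 − 18.5·14 = 204.7500; (r_i+r_j)·cross = 36·204.7500 = 7371.0000
edge 3: (18.5,26.5)→(10,33)  cross = 18.5·33 − 10·26.5 = 345.5000; (r_i+r_j)·cross = 28.5·345.5000 = 9846.7500
edge 4: (10,33)→(10,16.5)  cross = 10·16.5 − 10·33 = -165.0000; (r_i+r_j)·cross = 20·-165.0000 = -3300.0000
Σcross = 245.2500 → A = |Σcross|/2 = 122.6250 mm²
Σ(r_i+r_j)·cross = 10164.0000 → first moment M = |Σ|/6 = 1694.0000
R_c = M/A = 1694.0000/122.6250 = 13.8145 mm
θ = 354° = 6.178466 rad
V = θ·R_c·A = 6.178466·13.8145·122.6250 = 10466.321 mm³

Volume = 10466.321 mm³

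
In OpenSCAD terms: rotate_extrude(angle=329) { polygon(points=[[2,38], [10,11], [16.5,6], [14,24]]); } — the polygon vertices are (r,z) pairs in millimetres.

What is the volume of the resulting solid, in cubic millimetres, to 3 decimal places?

Volume = 9325.464 mm³

Profile (r,z), 4 vertices: (2,38) (10,11) (16.5,6) (14,24)
edge 0: (2,38)→(10,11)  cross = 2·11 − 10·38 = -358.0000; (r_i+r_j)·cross = 12·-358.0000 = -4296.0000
edge 1: (10,11)→(16.5,6)  cross = 10·6 − 16.5·11 = -121.5000; (r_i+r_j)·cross = 26.5·-121.5000 = -3219.7500
edge 2: (16.5,6)→(14,24)  cross = 16.5·24 − 14·6 = 312.0000; (r_i+r_j)·cross = 30.5·312.0000 = 9516.0000
edge 3: (14,24)→(2,38)  cross = 14·38 − 2·24 = 484.0000; (r_i+r_j)·cross = 16·484.0000 = 7744.0000
Σcross = 316.5000 → A = |Σcross|/2 = 158.2500 mm²
Σ(r_i+r_j)·cross = 9744.2500 → first moment M = |Σ|/6 = 1624.0417
R_c = M/A = 1624.0417/158.2500 = 10.2625 mm
θ = 329° = 5.742133 rad
V = θ·R_c·A = 5.742133·10.2625·158.2500 = 9325.464 mm³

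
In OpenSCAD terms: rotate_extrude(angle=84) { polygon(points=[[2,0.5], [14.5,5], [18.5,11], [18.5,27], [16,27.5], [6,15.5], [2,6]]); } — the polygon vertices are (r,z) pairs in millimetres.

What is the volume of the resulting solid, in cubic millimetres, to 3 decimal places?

Profile (r,z), 7 vertices: (2,0.5) (14.5,5) (18.5,11) (18.5,27) (16,27.5) (6,15.5) (2,6)
edge 0: (2,0.5)→(14.5,5)  cross = 2·5 − 14.5·0.5 = 2.7500; (r_i+r_j)·cross = 16.5·2.7500 = 45.3750
edge 1: (14.5,5)→(18.5,11)  cross = 14.5·11 − 18.5·5 = 67.0000; (r_i+r_j)·cross = 33·67.0000 = 2211.0000
edge 2: (18.5,11)→(18.5,27)  cross = 18.5·27 − 18.5·11 = 296.0000; (r_i+r_j)·cross = 37·296.0000 = 10952.0000
edge 3: (18.5,27)→(16,27.5)  cross = 18.5·27.5 − 16·27 = 76.7500; (r_i+r_j)·cross = 34.5·76.7500 = 2647.8750
edge 4: (16,27.5)→(6,15.5)  cross = 16·15.5 − 6·27.5 = 83.0000; (r_i+r_j)·cross = 22·83.0000 = 1826.0000
edge 5: (6,15.5)→(2,6)  cross = 6·6 − 2·15.5 = 5.0000; (r_i+r_j)·cross = 8·5.0000 = 40.0000
edge 6: (2,6)→(2,0.5)  cross = 2·0.5 − 2·6 = -11.0000; (r_i+r_j)·cross = 4·-11.0000 = -44.0000
Σcross = 519.5000 → A = |Σcross|/2 = 259.7500 mm²
Σ(r_i+r_j)·cross = 17678.2500 → first moment M = |Σ|/6 = 2946.3750
R_c = M/A = 2946.3750/259.7500 = 11.3431 mm
θ = 84° = 1.466077 rad
V = θ·R_c·A = 1.466077·11.3431·259.7500 = 4319.611 mm³

Volume = 4319.611 mm³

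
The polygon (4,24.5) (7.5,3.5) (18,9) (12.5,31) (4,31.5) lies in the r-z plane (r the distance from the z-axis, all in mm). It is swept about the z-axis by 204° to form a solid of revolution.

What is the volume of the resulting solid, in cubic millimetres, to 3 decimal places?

Volume = 9481.091 mm³

Profile (r,z), 5 vertices: (4,24.5) (7.5,3.5) (18,9) (12.5,31) (4,31.5)
edge 0: (4,24.5)→(7.5,3.5)  cross = 4·3.5 − 7.5·24.5 = -169.7500; (r_i+r_j)·cross = 11.5·-169.7500 = -1952.1250
edge 1: (7.5,3.5)→(18,9)  cross = 7.5·9 − 18·3.5 = 4.5000; (r_i+r_j)·cross = 25.5·4.5000 = 114.7500
edge 2: (18,9)→(12.5,31)  cross = 18·31 − 12.5·9 = 445.5000; (r_i+r_j)·cross = 30.5·445.5000 = 13587.7500
edge 3: (12.5,31)→(4,31.5)  cross = 12.5·31.5 − 4·31 = 269.7500; (r_i+r_j)·cross = 16.5·269.7500 = 4450.8750
edge 4: (4,31.5)→(4,24.5)  cross = 4·24.5 − 4·31.5 = -28.0000; (r_i+r_j)·cross = 8·-28.0000 = -224.0000
Σcross = 522.0000 → A = |Σcross|/2 = 261.0000 mm²
Σ(r_i+r_j)·cross = 15977.2500 → first moment M = |Σ|/6 = 2662.8750
R_c = M/A = 2662.8750/261.0000 = 10.2026 mm
θ = 204° = 3.560472 rad
V = θ·R_c·A = 3.560472·10.2026·261.0000 = 9481.091 mm³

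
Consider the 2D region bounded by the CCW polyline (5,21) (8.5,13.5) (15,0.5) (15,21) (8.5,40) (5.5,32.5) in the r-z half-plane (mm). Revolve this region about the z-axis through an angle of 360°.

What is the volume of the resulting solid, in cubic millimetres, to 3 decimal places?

Profile (r,z), 6 vertices: (5,21) (8.5,13.5) (15,0.5) (15,21) (8.5,40) (5.5,32.5)
edge 0: (5,21)→(8.5,13.5)  cross = 5·13.5 − 8.5·21 = -111.0000; (r_i+r_j)·cross = 13.5·-111.0000 = -1498.5000
edge 1: (8.5,13.5)→(15,0.5)  cross = 8.5·0.5 − 15·13.5 = -198.2500; (r_i+r_j)·cross = 23.5·-198.2500 = -4658.8750
edge 2: (15,0.5)→(15,21)  cross = 15·21 − 15·0.5 = 307.5000; (r_i+r_j)·cross = 30·307.5000 = 9225.0000
edge 3: (15,21)→(8.5,40)  cross = 15·40 − 8.5·21 = 421.5000; (r_i+r_j)·cross = 23.5·421.5000 = 9905.2500
edge 4: (8.5,40)→(5.5,32.5)  cross = 8.5·32.5 − 5.5·40 = 56.2500; (r_i+r_j)·cross = 14·56.2500 = 787.5000
edge 5: (5.5,32.5)→(5,21)  cross = 5.5·21 − 5·32.5 = -47.0000; (r_i+r_j)·cross = 10.5·-47.0000 = -493.5000
Σcross = 429.0000 → A = |Σcross|/2 = 214.5000 mm²
Σ(r_i+r_j)·cross = 13266.8750 → first moment M = |Σ|/6 = 2211.1458
R_c = M/A = 2211.1458/214.5000 = 10.3084 mm
θ = 360° = 6.283185 rad
V = θ·R_c·A = 6.283185·10.3084·214.5000 = 13893.039 mm³

Volume = 13893.039 mm³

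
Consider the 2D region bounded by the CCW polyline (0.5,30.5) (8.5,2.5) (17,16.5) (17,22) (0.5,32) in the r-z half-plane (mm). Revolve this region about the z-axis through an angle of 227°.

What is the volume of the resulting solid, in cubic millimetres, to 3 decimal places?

Profile (r,z), 5 vertices: (0.5,30.5) (8.5,2.5) (17,16.5) (17,22) (0.5,32)
edge 0: (0.5,30.5)→(8.5,2.5)  cross = 0.5·2.5 − 8.5·30.5 = -258.0000; (r_i+r_j)·cross = 9·-258.0000 = -2322.0000
edge 1: (8.5,2.5)→(17,16.5)  cross = 8.5·16.5 − 17·2.5 = 97.7500; (r_i+r_j)·cross = 25.5·97.7500 = 2492.6250
edge 2: (17,16.5)→(17,22)  cross = 17·22 − 17·16.5 = 93.5000; (r_i+r_j)·cross = 34·93.5000 = 3179.0000
edge 3: (17,22)→(0.5,32)  cross = 17·32 − 0.5·22 = 533.0000; (r_i+r_j)·cross = 17.5·533.0000 = 9327.5000
edge 4: (0.5,32)→(0.5,30.5)  cross = 0.5·30.5 − 0.5·32 = -0.7500; (r_i+r_j)·cross = 1·-0.7500 = -0.7500
Σcross = 465.5000 → A = |Σcross|/2 = 232.7500 mm²
Σ(r_i+r_j)·cross = 12676.3750 → first moment M = |Σ|/6 = 2112.7292
R_c = M/A = 2112.7292/232.7500 = 9.0772 mm
θ = 227° = 3.961897 rad
V = θ·R_c·A = 3.961897·9.0772·232.7500 = 8370.416 mm³

Volume = 8370.416 mm³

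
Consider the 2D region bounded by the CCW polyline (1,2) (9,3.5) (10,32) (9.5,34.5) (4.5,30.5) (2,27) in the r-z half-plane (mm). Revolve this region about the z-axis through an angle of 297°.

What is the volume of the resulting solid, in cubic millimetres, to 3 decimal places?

Volume = 6625.324 mm³

Profile (r,z), 6 vertices: (1,2) (9,3.5) (10,32) (9.5,34.5) (4.5,30.5) (2,27)
edge 0: (1,2)→(9,3.5)  cross = 1·3.5 − 9·2 = -14.5000; (r_i+r_j)·cross = 10·-14.5000 = -145.0000
edge 1: (9,3.5)→(10,32)  cross = 9·32 − 10·3.5 = 253.0000; (r_i+r_j)·cross = 19·253.0000 = 4807.0000
edge 2: (10,32)→(9.5,34.5)  cross = 10·34.5 − 9.5·32 = 41.0000; (r_i+r_j)·cross = 19.5·41.0000 = 799.5000
edge 3: (9.5,34.5)→(4.5,30.5)  cross = 9.5·30.5 − 4.5·34.5 = 134.5000; (r_i+r_j)·cross = 14·134.5000 = 1883.0000
edge 4: (4.5,30.5)→(2,27)  cross = 4.5·27 − 2·30.5 = 60.5000; (r_i+r_j)·cross = 6.5·60.5000 = 393.2500
edge 5: (2,27)→(1,2)  cross = 2·2 − 1·27 = -23.0000; (r_i+r_j)·cross = 3·-23.0000 = -69.0000
Σcross = 451.5000 → A = |Σcross|/2 = 225.7500 mm²
Σ(r_i+r_j)·cross = 7668.7500 → first moment M = |Σ|/6 = 1278.1250
R_c = M/A = 1278.1250/225.7500 = 5.6617 mm
θ = 297° = 5.183628 rad
V = θ·R_c·A = 5.183628·5.6617·225.7500 = 6625.324 mm³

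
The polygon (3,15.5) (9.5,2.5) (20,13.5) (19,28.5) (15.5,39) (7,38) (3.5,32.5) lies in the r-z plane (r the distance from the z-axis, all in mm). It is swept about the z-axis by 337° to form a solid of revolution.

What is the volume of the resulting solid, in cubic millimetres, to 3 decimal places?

Profile (r,z), 7 vertices: (3,15.5) (9.5,2.5) (20,13.5) (19,28.5) (15.5,39) (7,38) (3.5,32.5)
edge 0: (3,15.5)→(9.5,2.5)  cross = 3·2.5 − 9.5·15.5 = -139.7500; (r_i+r_j)·cross = 12.5·-139.7500 = -1746.8750
edge 1: (9.5,2.5)→(20,13.5)  cross = 9.5·13.5 − 20·2.5 = 78.2500; (r_i+r_j)·cross = 29.5·78.2500 = 2308.3750
edge 2: (20,13.5)→(19,28.5)  cross = 20·28.5 − 19·13.5 = 313.5000; (r_i+r_j)·cross = 39·313.5000 = 12226.5000
edge 3: (19,28.5)→(15.5,39)  cross = 19·39 − 15.5·28.5 = 299.2500; (r_i+r_j)·cross = 34.5·299.2500 = 10324.1250
edge 4: (15.5,39)→(7,38)  cross = 15.5·38 − 7·39 = 316.0000; (r_i+r_j)·cross = 22.5·316.0000 = 7110.0000
edge 5: (7,38)→(3.5,32.5)  cross = 7·32.5 − 3.5·38 = 94.5000; (r_i+r_j)·cross = 10.5·94.5000 = 992.2500
edge 6: (3.5,32.5)→(3,15.5)  cross = 3.5·15.5 − 3·32.5 = -43.2500; (r_i+r_j)·cross = 6.5·-43.2500 = -281.1250
Σcross = 918.5000 → A = |Σcross|/2 = 459.2500 mm²
Σ(r_i+r_j)·cross = 30933.2500 → first moment M = |Σ|/6 = 5155.5417
R_c = M/A = 5155.5417/459.2500 = 11.2260 mm
θ = 337° = 5.881760 rad
V = θ·R_c·A = 5.881760·11.2260·459.2500 = 30323.657 mm³

Volume = 30323.657 mm³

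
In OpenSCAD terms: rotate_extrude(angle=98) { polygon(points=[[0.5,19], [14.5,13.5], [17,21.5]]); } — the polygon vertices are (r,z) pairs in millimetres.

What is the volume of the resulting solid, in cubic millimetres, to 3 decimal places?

Profile (r,z), 3 vertices: (0.5,19) (14.5,13.5) (17,21.5)
edge 0: (0.5,19)→(14.5,13.5)  cross = 0.5·13.5 − 14.5·19 = -268.7500; (r_i+r_j)·cross = 15·-268.7500 = -4031.2500
edge 1: (14.5,13.5)→(17,21.5)  cross = 14.5·21.5 − 17·13.5 = 82.2500; (r_i+r_j)·cross = 31.5·82.2500 = 2590.8750
edge 2: (17,21.5)→(0.5,19)  cross = 17·19 − 0.5·21.5 = 312.2500; (r_i+r_j)·cross = 17.5·312.2500 = 5464.3750
Σcross = 125.7500 → A = |Σcross|/2 = 62.8750 mm²
Σ(r_i+r_j)·cross = 4024.0000 → first moment M = |Σ|/6 = 670.6667
R_c = M/A = 670.6667/62.8750 = 10.6667 mm
θ = 98° = 1.710423 rad
V = θ·R_c·A = 1.710423·10.6667·62.8750 = 1147.123 mm³

Volume = 1147.123 mm³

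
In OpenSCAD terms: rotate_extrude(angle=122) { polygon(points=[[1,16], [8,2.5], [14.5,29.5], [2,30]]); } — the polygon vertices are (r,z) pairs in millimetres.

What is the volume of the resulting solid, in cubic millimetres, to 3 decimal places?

Profile (r,z), 4 vertices: (1,16) (8,2.5) (14.5,29.5) (2,30)
edge 0: (1,16)→(8,2.5)  cross = 1·2.5 − 8·16 = -125.5000; (r_i+r_j)·cross = 9·-125.5000 = -1129.5000
edge 1: (8,2.5)→(14.5,29.5)  cross = 8·29.5 − 14.5·2.5 = 199.7500; (r_i+r_j)·cross = 22.5·199.7500 = 4494.3750
edge 2: (14.5,29.5)→(2,30)  cross = 14.5·30 − 2·29.5 = 376.0000; (r_i+r_j)·cross = 16.5·376.0000 = 6204.0000
edge 3: (2,30)→(1,16)  cross = 2·16 − 1·30 = 2.0000; (r_i+r_j)·cross = 3·2.0000 = 6.0000
Σcross = 452.2500 → A = |Σcross|/2 = 226.1250 mm²
Σ(r_i+r_j)·cross = 9574.8750 → first moment M = |Σ|/6 = 1595.8125
R_c = M/A = 1595.8125/226.1250 = 7.0572 mm
θ = 122° = 2.129302 rad
V = θ·R_c·A = 2.129302·7.0572·226.1250 = 3397.966 mm³

Volume = 3397.966 mm³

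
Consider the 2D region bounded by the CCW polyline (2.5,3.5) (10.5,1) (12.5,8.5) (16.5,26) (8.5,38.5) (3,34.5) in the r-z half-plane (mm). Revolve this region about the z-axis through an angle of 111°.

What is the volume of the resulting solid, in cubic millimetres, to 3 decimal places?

Profile (r,z), 6 vertices: (2.5,3.5) (10.5,1) (12.5,8.5) (16.5,26) (8.5,38.5) (3,34.5)
edge 0: (2.5,3.5)→(10.5,1)  cross = 2.5·1 − 10.5·3.5 = -34.2500; (r_i+r_j)·cross = 13·-34.2500 = -445.2500
edge 1: (10.5,1)→(12.5,8.5)  cross = 10.5·8.5 − 12.5·1 = 76.7500; (r_i+r_j)·cross = 23·76.7500 = 1765.2500
edge 2: (12.5,8.5)→(16.5,26)  cross = 12.5·26 − 16.5·8.5 = 184.7500; (r_i+r_j)·cross = 29·184.7500 = 5357.7500
edge 3: (16.5,26)→(8.5,38.5)  cross = 16.5·38.5 − 8.5·26 = 414.2500; (r_i+r_j)·cross = 25·414.2500 = 10356.2500
edge 4: (8.5,38.5)→(3,34.5)  cross = 8.5·34.5 − 3·38.5 = 177.7500; (r_i+r_j)·cross = 11.5·177.7500 = 2044.1250
edge 5: (3,34.5)→(2.5,3.5)  cross = 3·3.5 − 2.5·34.5 = -75.7500; (r_i+r_j)·cross = 5.5·-75.7500 = -416.6250
Σcross = 743.5000 → A = |Σcross|/2 = 371.7500 mm²
Σ(r_i+r_j)·cross = 18661.5000 → first moment M = |Σ|/6 = 3110.2500
R_c = M/A = 3110.2500/371.7500 = 8.3665 mm
θ = 111° = 1.937315 rad
V = θ·R_c·A = 1.937315·8.3665·371.7500 = 6025.535 mm³

Volume = 6025.535 mm³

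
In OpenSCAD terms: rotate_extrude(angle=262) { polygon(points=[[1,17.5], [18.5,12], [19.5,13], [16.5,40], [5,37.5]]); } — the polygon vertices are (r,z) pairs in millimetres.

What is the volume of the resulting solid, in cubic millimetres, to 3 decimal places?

Volume = 18160.727 mm³

Profile (r,z), 5 vertices: (1,17.5) (18.5,12) (19.5,13) (16.5,40) (5,37.5)
edge 0: (1,17.5)→(18.5,12)  cross = 1·12 − 18.5·17.5 = -311.7500; (r_i+r_j)·cross = 19.5·-311.7500 = -6079.1250
edge 1: (18.5,12)→(19.5,13)  cross = 18.5·13 − 19.5·12 = 6.5000; (r_i+r_j)·cross = 38·6.5000 = 247.0000
edge 2: (19.5,13)→(16.5,40)  cross = 19.5·40 − 16.5·13 = 565.5000; (r_i+r_j)·cross = 36·565.5000 = 20358.0000
edge 3: (16.5,40)→(5,37.5)  cross = 16.5·37.5 − 5·40 = 418.7500; (r_i+r_j)·cross = 21.5·418.7500 = 9003.1250
edge 4: (5,37.5)→(1,17.5)  cross = 5·17.5 − 1·37.5 = 50.0000; (r_i+r_j)·cross = 6·50.0000 = 300.0000
Σcross = 729.0000 → A = |Σcross|/2 = 364.5000 mm²
Σ(r_i+r_j)·cross = 23829.0000 → first moment M = |Σ|/6 = 3971.5000
R_c = M/A = 3971.5000/364.5000 = 10.8957 mm
θ = 262° = 4.572763 rad
V = θ·R_c·A = 4.572763·10.8957·364.5000 = 18160.727 mm³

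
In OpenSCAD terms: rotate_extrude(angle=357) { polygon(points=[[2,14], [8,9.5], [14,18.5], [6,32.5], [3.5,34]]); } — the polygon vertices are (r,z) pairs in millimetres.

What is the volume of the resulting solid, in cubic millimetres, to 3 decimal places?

Volume = 7303.436 mm³

Profile (r,z), 5 vertices: (2,14) (8,9.5) (14,18.5) (6,32.5) (3.5,34)
edge 0: (2,14)→(8,9.5)  cross = 2·9.5 − 8·14 = -93.0000; (r_i+r_j)·cross = 10·-93.0000 = -930.0000
edge 1: (8,9.5)→(14,18.5)  cross = 8·18.5 − 14·9.5 = 15.0000; (r_i+r_j)·cross = 22·15.0000 = 330.0000
edge 2: (14,18.5)→(6,32.5)  cross = 14·32.5 − 6·18.5 = 344.0000; (r_i+r_j)·cross = 20·344.0000 = 6880.0000
edge 3: (6,32.5)→(3.5,34)  cross = 6·34 − 3.5·32.5 = 90.2500; (r_i+r_j)·cross = 9.5·90.2500 = 857.3750
edge 4: (3.5,34)→(2,14)  cross = 3.5·14 − 2·34 = -19.0000; (r_i+r_j)·cross = 5.5·-19.0000 = -104.5000
Σcross = 337.2500 → A = |Σcross|/2 = 168.6250 mm²
Σ(r_i+r_j)·cross = 7032.8750 → first moment M = |Σ|/6 = 1172.1458
R_c = M/A = 1172.1458/168.6250 = 6.9512 mm
θ = 357° = 6.230825 rad
V = θ·R_c·A = 6.230825·6.9512·168.6250 = 7303.436 mm³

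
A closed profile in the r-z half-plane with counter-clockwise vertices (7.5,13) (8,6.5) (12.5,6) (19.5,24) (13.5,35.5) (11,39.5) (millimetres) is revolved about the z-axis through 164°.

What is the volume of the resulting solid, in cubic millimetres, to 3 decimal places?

Profile (r,z), 6 vertices: (7.5,13) (8,6.5) (12.5,6) (19.5,24) (13.5,35.5) (11,39.5)
edge 0: (7.5,13)→(8,6.5)  cross = 7.5·6.5 − 8·13 = -55.2500; (r_i+r_j)·cross = 15.5·-55.2500 = -856.3750
edge 1: (8,6.5)→(12.5,6)  cross = 8·6 − 12.5·6.5 = -33.2500; (r_i+r_j)·cross = 20.5·-33.2500 = -681.6250
edge 2: (12.5,6)→(19.5,24)  cross = 12.5·24 − 19.5·6 = 183.0000; (r_i+r_j)·cross = 32·183.0000 = 5856.0000
edge 3: (19.5,24)→(13.5,35.5)  cross = 19.5·35.5 − 13.5·24 = 368.2500; (r_i+r_j)·cross = 33·368.2500 = 12152.2500
edge 4: (13.5,35.5)→(11,39.5)  cross = 13.5·39.5 − 11·35.5 = 142.7500; (r_i+r_j)·cross = 24.5·142.7500 = 3497.3750
edge 5: (11,39.5)→(7.5,13)  cross = 11·13 − 7.5·39.5 = -153.2500; (r_i+r_j)·cross = 18.5·-153.2500 = -2835.1250
Σcross = 452.2500 → A = |Σcross|/2 = 226.1250 mm²
Σ(r_i+r_j)·cross = 17132.5000 → first moment M = |Σ|/6 = 2855.4167
R_c = M/A = 2855.4167/226.1250 = 12.6276 mm
θ = 164° = 2.862340 rad
V = θ·R_c·A = 2.862340·12.6276·226.1250 = 8173.173 mm³

Volume = 8173.173 mm³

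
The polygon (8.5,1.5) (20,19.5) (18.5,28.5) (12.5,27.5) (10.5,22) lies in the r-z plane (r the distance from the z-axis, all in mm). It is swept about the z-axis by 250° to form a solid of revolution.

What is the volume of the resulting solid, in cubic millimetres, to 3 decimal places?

Volume = 9513.862 mm³

Profile (r,z), 5 vertices: (8.5,1.5) (20,19.5) (18.5,28.5) (12.5,27.5) (10.5,22)
edge 0: (8.5,1.5)→(20,19.5)  cross = 8.5·19.5 − 20·1.5 = 135.7500; (r_i+r_j)·cross = 28.5·135.7500 = 3868.8750
edge 1: (20,19.5)→(18.5,28.5)  cross = 20·28.5 − 18.5·19.5 = 209.2500; (r_i+r_j)·cross = 38.5·209.2500 = 8056.1250
edge 2: (18.5,28.5)→(12.5,27.5)  cross = 18.5·27.5 − 12.5·28.5 = 152.5000; (r_i+r_j)·cross = 31·152.5000 = 4727.5000
edge 3: (12.5,27.5)→(10.5,22)  cross = 12.5·22 − 10.5·27.5 = -13.7500; (r_i+r_j)·cross = 23·-13.7500 = -316.2500
edge 4: (10.5,22)→(8.5,1.5)  cross = 10.5·1.5 − 8.5·22 = -171.2500; (r_i+r_j)·cross = 19·-171.2500 = -3253.7500
Σcross = 312.5000 → A = |Σcross|/2 = 156.2500 mm²
Σ(r_i+r_j)·cross = 13082.5000 → first moment M = |Σ|/6 = 2180.4167
R_c = M/A = 2180.4167/156.2500 = 13.9547 mm
θ = 250° = 4.363323 rad
V = θ·R_c·A = 4.363323·13.9547·156.2500 = 9513.862 mm³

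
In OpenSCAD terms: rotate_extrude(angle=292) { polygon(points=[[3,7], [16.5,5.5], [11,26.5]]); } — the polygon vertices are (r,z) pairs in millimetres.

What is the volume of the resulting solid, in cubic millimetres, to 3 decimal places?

Volume = 7130.765 mm³

Profile (r,z), 3 vertices: (3,7) (16.5,5.5) (11,26.5)
edge 0: (3,7)→(16.5,5.5)  cross = 3·5.5 − 16.5·7 = -99.0000; (r_i+r_j)·cross = 19.5·-99.0000 = -1930.5000
edge 1: (16.5,5.5)→(11,26.5)  cross = 16.5·26.5 − 11·5.5 = 376.7500; (r_i+r_j)·cross = 27.5·376.7500 = 10360.6250
edge 2: (11,26.5)→(3,7)  cross = 11·7 − 3·26.5 = -2.5000; (r_i+r_j)·cross = 14·-2.5000 = -35.0000
Σcross = 275.2500 → A = |Σcross|/2 = 137.6250 mm²
Σ(r_i+r_j)·cross = 8395.1250 → first moment M = |Σ|/6 = 1399.1875
R_c = M/A = 1399.1875/137.6250 = 10.1667 mm
θ = 292° = 5.096361 rad
V = θ·R_c·A = 5.096361·10.1667·137.6250 = 7130.765 mm³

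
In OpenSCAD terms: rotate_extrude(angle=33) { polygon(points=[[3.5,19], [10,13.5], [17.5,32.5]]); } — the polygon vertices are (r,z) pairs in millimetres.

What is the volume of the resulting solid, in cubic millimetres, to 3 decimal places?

Volume = 490.261 mm³

Profile (r,z), 3 vertices: (3.5,19) (10,13.5) (17.5,32.5)
edge 0: (3.5,19)→(10,13.5)  cross = 3.5·13.5 − 10·19 = -142.7500; (r_i+r_j)·cross = 13.5·-142.7500 = -1927.1250
edge 1: (10,13.5)→(17.5,32.5)  cross = 10·32.5 − 17.5·13.5 = 88.7500; (r_i+r_j)·cross = 27.5·88.7500 = 2440.6250
edge 2: (17.5,32.5)→(3.5,19)  cross = 17.5·19 − 3.5·32.5 = 218.7500; (r_i+r_j)·cross = 21·218.7500 = 4593.7500
Σcross = 164.7500 → A = |Σcross|/2 = 82.3750 mm²
Σ(r_i+r_j)·cross = 5107.2500 → first moment M = |Σ|/6 = 851.2083
R_c = M/A = 851.2083/82.3750 = 10.3333 mm
θ = 33° = 0.575959 rad
V = θ·R_c·A = 0.575959·10.3333·82.3750 = 490.261 mm³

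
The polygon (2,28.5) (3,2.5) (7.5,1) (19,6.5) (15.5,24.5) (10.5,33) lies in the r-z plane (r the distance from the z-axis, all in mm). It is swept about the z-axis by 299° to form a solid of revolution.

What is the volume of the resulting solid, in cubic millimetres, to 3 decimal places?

Volume = 19422.081 mm³

Profile (r,z), 6 vertices: (2,28.5) (3,2.5) (7.5,1) (19,6.5) (15.5,24.5) (10.5,33)
edge 0: (2,28.5)→(3,2.5)  cross = 2·2.5 − 3·28.5 = -80.5000; (r_i+r_j)·cross = 5·-80.5000 = -402.5000
edge 1: (3,2.5)→(7.5,1)  cross = 3·1 − 7.5·2.5 = -15.7500; (r_i+r_j)·cross = 10.5·-15.7500 = -165.3750
edge 2: (7.5,1)→(19,6.5)  cross = 7.5·6.5 − 19·1 = 29.7500; (r_i+r_j)·cross = 26.5·29.7500 = 788.3750
edge 3: (19,6.5)→(15.5,24.5)  cross = 19·24.5 − 15.5·6.5 = 364.7500; (r_i+r_j)·cross = 34.5·364.7500 = 12583.8750
edge 4: (15.5,24.5)→(10.5,33)  cross = 15.5·33 − 10.5·24.5 = 254.2500; (r_i+r_j)·cross = 26·254.2500 = 6610.5000
edge 5: (10.5,33)→(2,28.5)  cross = 10.5·28.5 − 2·33 = 233.2500; (r_i+r_j)·cross = 12.5·233.2500 = 2915.6250
Σcross = 785.7500 → A = |Σcross|/2 = 392.8750 mm²
Σ(r_i+r_j)·cross = 22330.5000 → first moment M = |Σ|/6 = 3721.7500
R_c = M/A = 3721.7500/392.8750 = 9.4731 mm
θ = 299° = 5.218534 rad
V = θ·R_c·A = 5.218534·9.4731·392.8750 = 19422.081 mm³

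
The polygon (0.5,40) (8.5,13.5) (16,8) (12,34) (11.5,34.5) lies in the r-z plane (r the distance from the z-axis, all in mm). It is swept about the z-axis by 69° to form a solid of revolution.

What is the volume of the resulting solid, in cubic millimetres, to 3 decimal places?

Volume = 2362.842 mm³

Profile (r,z), 5 vertices: (0.5,40) (8.5,13.5) (16,8) (12,34) (11.5,34.5)
edge 0: (0.5,40)→(8.5,13.5)  cross = 0.5·13.5 − 8.5·40 = -333.2500; (r_i+r_j)·cross = 9·-333.2500 = -2999.2500
edge 1: (8.5,13.5)→(16,8)  cross = 8.5·8 − 16·13.5 = -148.0000; (r_i+r_j)·cross = 24.5·-148.0000 = -3626.0000
edge 2: (16,8)→(12,34)  cross = 16·34 − 12·8 = 448.0000; (r_i+r_j)·cross = 28·448.0000 = 12544.0000
edge 3: (12,34)→(11.5,34.5)  cross = 12·34.5 − 11.5·34 = 23.0000; (r_i+r_j)·cross = 23.5·23.0000 = 540.5000
edge 4: (11.5,34.5)→(0.5,40)  cross = 11.5·40 − 0.5·34.5 = 442.7500; (r_i+r_j)·cross = 12·442.7500 = 5313.0000
Σcross = 432.5000 → A = |Σcross|/2 = 216.2500 mm²
Σ(r_i+r_j)·cross = 11772.2500 → first moment M = |Σ|/6 = 1962.0417
R_c = M/A = 1962.0417/216.2500 = 9.0730 mm
θ = 69° = 1.204277 rad
V = θ·R_c·A = 1.204277·9.0730·216.2500 = 2362.842 mm³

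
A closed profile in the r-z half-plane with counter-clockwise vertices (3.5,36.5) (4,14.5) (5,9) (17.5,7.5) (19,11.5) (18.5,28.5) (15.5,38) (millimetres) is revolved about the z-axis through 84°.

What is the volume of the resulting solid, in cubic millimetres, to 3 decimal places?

Profile (r,z), 7 vertices: (3.5,36.5) (4,14.5) (5,9) (17.5,7.5) (19,11.5) (18.5,28.5) (15.5,38)
edge 0: (3.5,36.5)→(4,14.5)  cross = 3.5·14.5 − 4·36.5 = -95.2500; (r_i+r_j)·cross = 7.5·-95.2500 = -714.3750
edge 1: (4,14.5)→(5,9)  cross = 4·9 − 5·14.5 = -36.5000; (r_i+r_j)·cross = 9·-36.5000 = -328.5000
edge 2: (5,9)→(17.5,7.5)  cross = 5·7.5 − 17.5·9 = -120.0000; (r_i+r_j)·cross = 22.5·-120.0000 = -2700.0000
edge 3: (17.5,7.5)→(19,11.5)  cross = 17.5·11.5 − 19·7.5 = 58.7500; (r_i+r_j)·cross = 36.5·58.7500 = 2144.3750
edge 4: (19,11.5)→(18.5,28.5)  cross = 19·28.5 − 18.5·11.5 = 328.7500; (r_i+r_j)·cross = 37.5·328.7500 = 12328.1250
edge 5: (18.5,28.5)→(15.5,38)  cross = 18.5·38 − 15.5·28.5 = 261.2500; (r_i+r_j)·cross = 34·261.2500 = 8882.5000
edge 6: (15.5,38)→(3.5,36.5)  cross = 15.5·36.5 − 3.5·38 = 432.7500; (r_i+r_j)·cross = 19·432.7500 = 8222.2500
Σcross = 829.7500 → A = |Σcross|/2 = 414.8750 mm²
Σ(r_i+r_j)·cross = 27834.3750 → first moment M = |Σ|/6 = 4639.0625
R_c = M/A = 4639.0625/414.8750 = 11.1818 mm
θ = 84° = 1.466077 rad
V = θ·R_c·A = 1.466077·11.1818·414.8750 = 6801.221 mm³

Volume = 6801.221 mm³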